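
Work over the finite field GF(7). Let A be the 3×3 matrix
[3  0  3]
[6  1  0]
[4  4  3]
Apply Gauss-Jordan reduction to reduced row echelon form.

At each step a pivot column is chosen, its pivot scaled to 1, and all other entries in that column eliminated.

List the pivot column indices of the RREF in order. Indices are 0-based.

step 1: normalize row 0 (÷3) = (1, 0, 1)
  row 1: subtract 6×row0 = (0, 1, 1)
  row 2: subtract 4×row0 = (0, 4, 6)
step 2: normalize row 1 (÷1) = (0, 1, 1)
  row 2: subtract 4×row1 = (0, 0, 2)
step 3: normalize row 2 (÷2) = (0, 0, 1)
  row 0: subtract 1×row2 = (1, 0, 0)
  row 1: subtract 1×row2 = (0, 1, 0)

pivot columns: 0, 1, 2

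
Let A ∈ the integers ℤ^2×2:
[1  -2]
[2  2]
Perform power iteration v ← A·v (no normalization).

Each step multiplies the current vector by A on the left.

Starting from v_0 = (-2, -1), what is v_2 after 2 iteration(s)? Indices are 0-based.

v_0 = (-2, -1).
v_1 = A·v_0 = (0, -6).
v_2 = A·v_1 = (12, -12).

v_2 = (12, -12)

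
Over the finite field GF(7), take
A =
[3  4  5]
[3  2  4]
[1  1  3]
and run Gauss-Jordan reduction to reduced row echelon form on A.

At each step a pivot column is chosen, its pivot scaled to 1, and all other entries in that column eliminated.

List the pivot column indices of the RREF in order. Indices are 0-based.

pivot columns: 0, 1, 2

[1] R0 /= 3  ⇒  (1, 6, 4)
     R1 -= 3·R0  ⇒  (0, 5, 6)
     R2 -= 1·R0  ⇒  (0, 2, 6)
[2] R1 /= 5  ⇒  (0, 1, 4)
     R0 -= 6·R1  ⇒  (1, 0, 1)
     R2 -= 2·R1  ⇒  (0, 0, 5)
[3] R2 /= 5  ⇒  (0, 0, 1)
     R0 -= 1·R2  ⇒  (1, 0, 0)
     R1 -= 4·R2  ⇒  (0, 1, 0)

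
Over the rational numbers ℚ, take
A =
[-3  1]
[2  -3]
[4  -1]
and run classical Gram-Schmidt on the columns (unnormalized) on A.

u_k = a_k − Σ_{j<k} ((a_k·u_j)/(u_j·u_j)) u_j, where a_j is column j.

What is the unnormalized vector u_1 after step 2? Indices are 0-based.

Step 1: u_0 = a_0 = (-3, 2, 4).
Step 2: u_1 = a_1 − (-13/29)·u_0 = (-10/29, -61/29, 23/29).

u_1 = (-10/29, -61/29, 23/29)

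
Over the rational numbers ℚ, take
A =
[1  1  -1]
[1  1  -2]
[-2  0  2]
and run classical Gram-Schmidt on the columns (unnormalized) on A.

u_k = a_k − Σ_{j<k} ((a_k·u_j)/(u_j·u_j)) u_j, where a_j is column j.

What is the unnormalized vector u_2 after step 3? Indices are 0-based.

Step 1: u_0 = a_0 = (1, 1, -2).
Step 2: u_1 = a_1 − (1/3)·u_0 = (2/3, 2/3, 2/3).
Step 3: u_2 = a_2 − (-7/6)·u_0 − (-1/2)·u_1 = (1/2, -1/2, 0).

u_2 = (1/2, -1/2, 0)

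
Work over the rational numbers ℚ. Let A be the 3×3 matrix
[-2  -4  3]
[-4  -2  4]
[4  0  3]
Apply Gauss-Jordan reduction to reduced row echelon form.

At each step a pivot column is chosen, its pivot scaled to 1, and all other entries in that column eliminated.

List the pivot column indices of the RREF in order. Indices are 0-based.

pivot columns: 0, 1, 2

[1] R0 /= -2  ⇒  (1, 2, -3/2)
     R1 -= -4·R0  ⇒  (0, 6, -2)
     R2 -= 4·R0  ⇒  (0, -8, 9)
[2] R1 /= 6  ⇒  (0, 1, -1/3)
     R0 -= 2·R1  ⇒  (1, 0, -5/6)
     R2 -= -8·R1  ⇒  (0, 0, 19/3)
[3] R2 /= 19/3  ⇒  (0, 0, 1)
     R0 -= -5/6·R2  ⇒  (1, 0, 0)
     R1 -= -1/3·R2  ⇒  (0, 1, 0)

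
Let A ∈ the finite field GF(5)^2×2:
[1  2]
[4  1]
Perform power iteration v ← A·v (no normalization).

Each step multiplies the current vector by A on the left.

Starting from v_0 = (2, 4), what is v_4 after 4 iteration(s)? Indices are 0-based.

v_0 = (2, 4).
v_1 = A·v_0 = (0, 2).
v_2 = A·v_1 = (4, 2).
v_3 = A·v_2 = (3, 3).
v_4 = A·v_3 = (4, 0).

v_4 = (4, 0)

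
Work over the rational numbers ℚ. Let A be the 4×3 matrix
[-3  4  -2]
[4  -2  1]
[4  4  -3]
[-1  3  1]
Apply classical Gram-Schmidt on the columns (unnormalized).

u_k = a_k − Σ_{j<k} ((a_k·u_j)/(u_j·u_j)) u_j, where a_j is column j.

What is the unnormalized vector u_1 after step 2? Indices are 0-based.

Step 1: u_0 = a_0 = (-3, 4, 4, -1).
Step 2: u_1 = a_1 − (-1/6)·u_0 = (7/2, -4/3, 14/3, 17/6).

u_1 = (7/2, -4/3, 14/3, 17/6)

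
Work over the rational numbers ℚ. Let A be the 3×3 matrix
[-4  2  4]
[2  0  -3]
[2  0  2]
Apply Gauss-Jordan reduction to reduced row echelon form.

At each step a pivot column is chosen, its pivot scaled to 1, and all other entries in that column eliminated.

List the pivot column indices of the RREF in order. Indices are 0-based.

[1] R0 /= -4  ⇒  (1, -1/2, -1)
     R1 -= 2·R0  ⇒  (0, 1, -1)
     R2 -= 2·R0  ⇒  (0, 1, 4)
[2] R1 /= 1  ⇒  (0, 1, -1)
     R0 -= -1/2·R1  ⇒  (1, 0, -3/2)
     R2 -= 1·R1  ⇒  (0, 0, 5)
[3] R2 /= 5  ⇒  (0, 0, 1)
     R0 -= -3/2·R2  ⇒  (1, 0, 0)
     R1 -= -1·R2  ⇒  (0, 1, 0)

pivot columns: 0, 1, 2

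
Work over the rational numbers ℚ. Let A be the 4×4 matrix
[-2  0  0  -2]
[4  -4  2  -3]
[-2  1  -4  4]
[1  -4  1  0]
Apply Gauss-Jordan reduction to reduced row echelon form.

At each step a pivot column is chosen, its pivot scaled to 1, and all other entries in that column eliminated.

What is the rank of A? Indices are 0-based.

pivot(0,0)=-2: scale R0 → (1, 0, 0, 1)
  clear (1,0): R1 −= (4)R0 → (0, -4, 2, -7)
  clear (2,0): R2 −= (-2)R0 → (0, 1, -4, 6)
  clear (3,0): R3 −= (1)R0 → (0, -4, 1, -1)
pivot(1,1)=-4: scale R1 → (0, 1, -1/2, 7/4)
  clear (2,1): R2 −= (1)R1 → (0, 0, -7/2, 17/4)
  clear (3,1): R3 −= (-4)R1 → (0, 0, -1, 6)
pivot(2,2)=-7/2: scale R2 → (0, 0, 1, -17/14)
  clear (1,2): R1 −= (-1/2)R2 → (0, 1, 0, 8/7)
  clear (3,2): R3 −= (-1)R2 → (0, 0, 0, 67/14)
pivot(3,3)=67/14: scale R3 → (0, 0, 0, 1)
  clear (0,3): R0 −= (1)R3 → (1, 0, 0, 0)
  clear (1,3): R1 −= (8/7)R3 → (0, 1, 0, 0)
  clear (2,3): R2 −= (-17/14)R3 → (0, 0, 1, 0)

rank = 4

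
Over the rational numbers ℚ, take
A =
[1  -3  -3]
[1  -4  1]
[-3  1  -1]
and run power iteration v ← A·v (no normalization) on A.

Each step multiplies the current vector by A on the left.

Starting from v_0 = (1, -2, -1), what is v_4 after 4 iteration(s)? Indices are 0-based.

v_4 = (-116, -208, -304)

v_0 = (1, -2, -1).
v_1 = A·v_0 = (10, 8, -4).
v_2 = A·v_1 = (-2, -26, -18).
v_3 = A·v_2 = (130, 84, -2).
v_4 = A·v_3 = (-116, -208, -304).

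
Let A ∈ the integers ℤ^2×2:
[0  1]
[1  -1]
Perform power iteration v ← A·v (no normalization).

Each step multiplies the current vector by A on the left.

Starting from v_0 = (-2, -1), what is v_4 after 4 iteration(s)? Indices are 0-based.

v_4 = (-1, 1)

v_0 = (-2, -1).
v_1 = A·v_0 = (-1, -1).
v_2 = A·v_1 = (-1, 0).
v_3 = A·v_2 = (0, -1).
v_4 = A·v_3 = (-1, 1).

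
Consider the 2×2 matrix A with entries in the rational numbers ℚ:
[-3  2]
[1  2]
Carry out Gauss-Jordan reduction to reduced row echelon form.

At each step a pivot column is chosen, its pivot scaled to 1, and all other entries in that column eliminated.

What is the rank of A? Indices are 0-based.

rank = 2

pivot(0,0)=-3: scale R0 → (1, -2/3)
  clear (1,0): R1 −= (1)R0 → (0, 8/3)
pivot(1,1)=8/3: scale R1 → (0, 1)
  clear (0,1): R0 −= (-2/3)R1 → (1, 0)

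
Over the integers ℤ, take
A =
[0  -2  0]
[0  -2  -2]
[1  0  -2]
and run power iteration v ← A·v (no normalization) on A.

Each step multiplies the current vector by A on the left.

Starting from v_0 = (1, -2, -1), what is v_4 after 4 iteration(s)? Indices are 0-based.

v_0 = (1, -2, -1).
v_1 = A·v_0 = (4, 6, 3).
v_2 = A·v_1 = (-12, -18, -2).
v_3 = A·v_2 = (36, 40, -8).
v_4 = A·v_3 = (-80, -64, 52).

v_4 = (-80, -64, 52)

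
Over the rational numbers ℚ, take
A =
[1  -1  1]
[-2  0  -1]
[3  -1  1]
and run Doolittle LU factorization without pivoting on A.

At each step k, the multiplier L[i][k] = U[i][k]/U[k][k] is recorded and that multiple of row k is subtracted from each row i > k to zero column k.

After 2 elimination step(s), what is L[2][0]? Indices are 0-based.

L[2][0] = 3

Step 1: pivot at (0,0) is 1.
  row1 ← row1 − (-2)·row0  ⇒  L[1][0]=-2, U row1=(0, -2, 1)
  row2 ← row2 − (3)·row0  ⇒  L[2][0]=3, U row2=(0, 2, -2)
Step 2: pivot at (1,1) is -2.
  row2 ← row2 − (-1)·row1  ⇒  L[2][1]=-1, U row2=(0, 0, -1)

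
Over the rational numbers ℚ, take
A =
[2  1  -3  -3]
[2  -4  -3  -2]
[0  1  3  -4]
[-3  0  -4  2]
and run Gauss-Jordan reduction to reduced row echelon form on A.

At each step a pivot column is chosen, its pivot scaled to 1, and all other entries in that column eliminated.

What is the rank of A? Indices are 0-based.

rank = 4

pivot(0,0)=2: scale R0 → (1, 1/2, -3/2, -3/2)
  clear (1,0): R1 −= (2)R0 → (0, -5, 0, 1)
  clear (3,0): R3 −= (-3)R0 → (0, 3/2, -17/2, -5/2)
pivot(1,1)=-5: scale R1 → (0, 1, 0, -1/5)
  clear (0,1): R0 −= (1/2)R1 → (1, 0, -3/2, -7/5)
  clear (2,1): R2 −= (1)R1 → (0, 0, 3, -19/5)
  clear (3,1): R3 −= (3/2)R1 → (0, 0, -17/2, -11/5)
pivot(2,2)=3: scale R2 → (0, 0, 1, -19/15)
  clear (0,2): R0 −= (-3/2)R2 → (1, 0, 0, -33/10)
  clear (3,2): R3 −= (-17/2)R2 → (0, 0, 0, -389/30)
pivot(3,3)=-389/30: scale R3 → (0, 0, 0, 1)
  clear (0,3): R0 −= (-33/10)R3 → (1, 0, 0, 0)
  clear (1,3): R1 −= (-1/5)R3 → (0, 1, 0, 0)
  clear (2,3): R2 −= (-19/15)R3 → (0, 0, 1, 0)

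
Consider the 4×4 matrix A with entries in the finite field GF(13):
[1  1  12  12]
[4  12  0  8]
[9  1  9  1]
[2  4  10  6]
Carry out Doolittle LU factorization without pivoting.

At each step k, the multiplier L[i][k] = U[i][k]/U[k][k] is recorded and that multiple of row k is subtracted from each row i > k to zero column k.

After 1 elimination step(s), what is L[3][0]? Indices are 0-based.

Step 1: pivot at (0,0) is 1.
  row1 ← row1 − (4)·row0  ⇒  L[1][0]=4, U row1=(0, 8, 4, 12)
  row2 ← row2 − (9)·row0  ⇒  L[2][0]=9, U row2=(0, 5, 5, 10)
  row3 ← row3 − (2)·row0  ⇒  L[3][0]=2, U row3=(0, 2, 12, 8)

L[3][0] = 2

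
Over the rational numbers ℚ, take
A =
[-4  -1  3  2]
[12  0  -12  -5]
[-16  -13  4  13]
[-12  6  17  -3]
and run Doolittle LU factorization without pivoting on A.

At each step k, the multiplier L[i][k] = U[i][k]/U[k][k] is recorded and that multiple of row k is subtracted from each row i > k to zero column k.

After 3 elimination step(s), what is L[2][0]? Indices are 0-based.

Step 1: pivot at (0,0) is -4.
  row1 ← row1 − (-3)·row0  ⇒  L[1][0]=-3, U row1=(0, -3, -3, 1)
  row2 ← row2 − (4)·row0  ⇒  L[2][0]=4, U row2=(0, -9, -8, 5)
  row3 ← row3 − (3)·row0  ⇒  L[3][0]=3, U row3=(0, 9, 8, -9)
Step 2: pivot at (1,1) is -3.
  row2 ← row2 − (3)·row1  ⇒  L[2][1]=3, U row2=(0, 0, 1, 2)
  row3 ← row3 − (-3)·row1  ⇒  L[3][1]=-3, U row3=(0, 0, -1, -6)
Step 3: pivot at (2,2) is 1.
  row3 ← row3 − (-1)·row2  ⇒  L[3][2]=-1, U row3=(0, 0, 0, -4)

L[2][0] = 4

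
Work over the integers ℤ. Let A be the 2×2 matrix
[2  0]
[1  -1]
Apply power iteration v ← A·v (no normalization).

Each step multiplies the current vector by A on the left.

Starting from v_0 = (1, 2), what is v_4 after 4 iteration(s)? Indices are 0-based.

v_4 = (16, 7)

v_0 = (1, 2).
v_1 = A·v_0 = (2, -1).
v_2 = A·v_1 = (4, 3).
v_3 = A·v_2 = (8, 1).
v_4 = A·v_3 = (16, 7).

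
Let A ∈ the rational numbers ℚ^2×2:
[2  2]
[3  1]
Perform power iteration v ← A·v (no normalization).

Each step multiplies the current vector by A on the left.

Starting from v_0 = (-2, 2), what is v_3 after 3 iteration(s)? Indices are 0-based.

v_0 = (-2, 2).
v_1 = A·v_0 = (0, -4).
v_2 = A·v_1 = (-8, -4).
v_3 = A·v_2 = (-24, -28).

v_3 = (-24, -28)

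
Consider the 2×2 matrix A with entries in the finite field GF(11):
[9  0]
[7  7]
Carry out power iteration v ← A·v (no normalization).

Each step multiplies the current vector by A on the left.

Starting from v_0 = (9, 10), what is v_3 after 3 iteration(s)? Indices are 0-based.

v_0 = (9, 10).
v_1 = A·v_0 = (4, 1).
v_2 = A·v_1 = (3, 2).
v_3 = A·v_2 = (5, 2).

v_3 = (5, 2)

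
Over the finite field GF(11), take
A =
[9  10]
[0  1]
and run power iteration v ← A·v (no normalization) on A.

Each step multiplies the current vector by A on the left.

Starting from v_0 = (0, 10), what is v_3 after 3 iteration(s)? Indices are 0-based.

v_3 = (3, 10)

v_0 = (0, 10).
v_1 = A·v_0 = (1, 10).
v_2 = A·v_1 = (10, 10).
v_3 = A·v_2 = (3, 10).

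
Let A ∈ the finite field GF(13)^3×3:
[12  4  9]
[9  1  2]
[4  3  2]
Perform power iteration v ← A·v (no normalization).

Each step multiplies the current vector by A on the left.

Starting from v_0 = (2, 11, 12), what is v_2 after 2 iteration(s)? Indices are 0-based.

v_2 = (10, 12, 5)

v_0 = (2, 11, 12).
v_1 = A·v_0 = (7, 1, 0).
v_2 = A·v_1 = (10, 12, 5).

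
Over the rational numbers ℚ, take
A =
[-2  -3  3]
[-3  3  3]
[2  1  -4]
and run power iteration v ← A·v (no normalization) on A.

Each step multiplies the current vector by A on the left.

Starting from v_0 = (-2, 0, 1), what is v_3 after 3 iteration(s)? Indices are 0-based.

v_3 = (349, 306, -368)

v_0 = (-2, 0, 1).
v_1 = A·v_0 = (7, 9, -8).
v_2 = A·v_1 = (-65, -18, 55).
v_3 = A·v_2 = (349, 306, -368).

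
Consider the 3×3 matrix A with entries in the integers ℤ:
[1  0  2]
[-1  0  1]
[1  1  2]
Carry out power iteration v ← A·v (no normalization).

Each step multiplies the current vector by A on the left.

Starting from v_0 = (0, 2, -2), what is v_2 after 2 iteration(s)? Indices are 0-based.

v_0 = (0, 2, -2).
v_1 = A·v_0 = (-4, -2, -2).
v_2 = A·v_1 = (-8, 2, -10).

v_2 = (-8, 2, -10)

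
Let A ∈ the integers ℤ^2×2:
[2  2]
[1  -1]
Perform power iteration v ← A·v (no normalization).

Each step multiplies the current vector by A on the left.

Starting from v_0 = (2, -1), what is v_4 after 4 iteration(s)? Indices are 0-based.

v_4 = (58, 7)

v_0 = (2, -1).
v_1 = A·v_0 = (2, 3).
v_2 = A·v_1 = (10, -1).
v_3 = A·v_2 = (18, 11).
v_4 = A·v_3 = (58, 7).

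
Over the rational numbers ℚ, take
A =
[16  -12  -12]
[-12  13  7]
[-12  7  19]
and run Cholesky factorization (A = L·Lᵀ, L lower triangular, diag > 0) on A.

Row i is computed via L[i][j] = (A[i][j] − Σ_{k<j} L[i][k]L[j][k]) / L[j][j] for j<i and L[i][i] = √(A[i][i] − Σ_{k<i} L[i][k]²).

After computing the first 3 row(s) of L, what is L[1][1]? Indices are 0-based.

Step 1: L[0][0] = √(16) = 4.
  L[1][0] = (-12) / L[0][0] = -3.
Step 2: L[1][1] = √(4) = 2.
  L[2][0] = (-12) / L[0][0] = -3.
  L[2][1] = (-2) / L[1][1] = -1.
Step 3: L[2][2] = √(9) = 3.

L[1][1] = 2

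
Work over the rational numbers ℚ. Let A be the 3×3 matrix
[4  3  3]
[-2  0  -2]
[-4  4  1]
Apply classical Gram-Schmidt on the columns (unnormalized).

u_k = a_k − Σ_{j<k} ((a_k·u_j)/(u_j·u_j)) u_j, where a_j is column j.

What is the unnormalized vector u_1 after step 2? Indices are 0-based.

Step 1: u_0 = a_0 = (4, -2, -4).
Step 2: u_1 = a_1 − (-1/9)·u_0 = (31/9, -2/9, 32/9).

u_1 = (31/9, -2/9, 32/9)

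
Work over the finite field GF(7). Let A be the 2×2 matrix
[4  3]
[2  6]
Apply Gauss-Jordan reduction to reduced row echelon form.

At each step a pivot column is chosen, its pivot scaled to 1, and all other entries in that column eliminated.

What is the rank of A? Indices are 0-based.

[1] R0 /= 4  ⇒  (1, 6)
     R1 -= 2·R0  ⇒  (0, 1)
[2] R1 /= 1  ⇒  (0, 1)
     R0 -= 6·R1  ⇒  (1, 0)

rank = 2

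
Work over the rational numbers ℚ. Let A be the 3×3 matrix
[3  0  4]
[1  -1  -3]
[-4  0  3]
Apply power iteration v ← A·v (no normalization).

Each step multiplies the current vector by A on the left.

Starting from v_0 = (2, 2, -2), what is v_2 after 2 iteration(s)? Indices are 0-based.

v_0 = (2, 2, -2).
v_1 = A·v_0 = (-2, 6, -14).
v_2 = A·v_1 = (-62, 34, -34).

v_2 = (-62, 34, -34)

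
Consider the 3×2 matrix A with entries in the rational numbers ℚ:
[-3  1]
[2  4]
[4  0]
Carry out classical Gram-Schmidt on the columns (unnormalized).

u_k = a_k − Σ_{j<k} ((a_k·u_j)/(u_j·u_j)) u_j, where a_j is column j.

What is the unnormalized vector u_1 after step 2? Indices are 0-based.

Step 1: u_0 = a_0 = (-3, 2, 4).
Step 2: u_1 = a_1 − (5/29)·u_0 = (44/29, 106/29, -20/29).

u_1 = (44/29, 106/29, -20/29)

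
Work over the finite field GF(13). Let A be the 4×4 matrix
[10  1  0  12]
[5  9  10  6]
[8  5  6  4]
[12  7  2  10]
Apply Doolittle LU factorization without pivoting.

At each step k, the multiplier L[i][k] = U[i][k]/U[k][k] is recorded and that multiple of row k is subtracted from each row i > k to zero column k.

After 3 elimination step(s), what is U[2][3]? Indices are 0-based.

U[2][3] = 10

Step 1: pivot at (0,0) is 10.
  row1 ← row1 − (7)·row0  ⇒  L[1][0]=7, U row1=(0, 2, 10, 0)
  row2 ← row2 − (6)·row0  ⇒  L[2][0]=6, U row2=(0, 12, 6, 10)
  row3 ← row3 − (9)·row0  ⇒  L[3][0]=9, U row3=(0, 11, 2, 6)
Step 2: pivot at (1,1) is 2.
  row2 ← row2 − (6)·row1  ⇒  L[2][1]=6, U row2=(0, 0, 11, 10)
  row3 ← row3 − (12)·row1  ⇒  L[3][1]=12, U row3=(0, 0, 12, 6)
Step 3: pivot at (2,2) is 11.
  row3 ← row3 − (7)·row2  ⇒  L[3][2]=7, U row3=(0, 0, 0, 1)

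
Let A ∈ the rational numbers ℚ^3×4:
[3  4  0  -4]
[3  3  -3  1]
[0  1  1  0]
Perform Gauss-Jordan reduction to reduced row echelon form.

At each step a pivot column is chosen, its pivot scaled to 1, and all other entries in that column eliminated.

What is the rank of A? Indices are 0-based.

rank = 3

step 1: normalize row 0 (÷3) = (1, 4/3, 0, -4/3)
  row 1: subtract 3×row0 = (0, -1, -3, 5)
step 2: normalize row 1 (÷-1) = (0, 1, 3, -5)
  row 0: subtract 4/3×row1 = (1, 0, -4, 16/3)
  row 2: subtract 1×row1 = (0, 0, -2, 5)
step 3: normalize row 2 (÷-2) = (0, 0, 1, -5/2)
  row 0: subtract -4×row2 = (1, 0, 0, -14/3)
  row 1: subtract 3×row2 = (0, 1, 0, 5/2)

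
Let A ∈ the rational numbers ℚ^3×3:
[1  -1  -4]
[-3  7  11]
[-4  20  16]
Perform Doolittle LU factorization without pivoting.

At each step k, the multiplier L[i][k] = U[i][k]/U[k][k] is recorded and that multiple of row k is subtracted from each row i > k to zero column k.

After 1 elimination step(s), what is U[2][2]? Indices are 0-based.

[col 0] pivot 1
  R1 -= -3*R0 → (0, 4, -1)  (L[1][0] := -3)
  R2 -= -4*R0 → (0, 16, 0)  (L[2][0] := -4)

U[2][2] = 0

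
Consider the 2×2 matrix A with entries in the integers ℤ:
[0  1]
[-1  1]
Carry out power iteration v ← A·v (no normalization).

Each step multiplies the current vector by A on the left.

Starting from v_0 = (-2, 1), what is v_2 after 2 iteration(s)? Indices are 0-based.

v_2 = (3, 2)

v_0 = (-2, 1).
v_1 = A·v_0 = (1, 3).
v_2 = A·v_1 = (3, 2).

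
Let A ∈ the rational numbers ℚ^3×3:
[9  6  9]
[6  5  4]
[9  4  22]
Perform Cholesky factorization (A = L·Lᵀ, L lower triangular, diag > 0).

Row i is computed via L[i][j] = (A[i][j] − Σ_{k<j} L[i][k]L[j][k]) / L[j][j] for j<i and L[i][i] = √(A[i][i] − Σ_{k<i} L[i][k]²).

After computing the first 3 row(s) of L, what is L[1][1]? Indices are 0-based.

L[1][1] = 1

Step 1: L[0][0] = √(9) = 3.
  L[1][0] = (6) / L[0][0] = 2.
Step 2: L[1][1] = √(1) = 1.
  L[2][0] = (9) / L[0][0] = 3.
  L[2][1] = (-2) / L[1][1] = -2.
Step 3: L[2][2] = √(9) = 3.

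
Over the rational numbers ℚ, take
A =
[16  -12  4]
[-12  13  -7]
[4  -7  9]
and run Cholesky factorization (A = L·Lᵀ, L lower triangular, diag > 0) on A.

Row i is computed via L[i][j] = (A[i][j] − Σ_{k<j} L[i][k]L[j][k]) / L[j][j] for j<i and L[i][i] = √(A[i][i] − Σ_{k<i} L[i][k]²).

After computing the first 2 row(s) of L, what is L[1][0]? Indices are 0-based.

Step 1: L[0][0] = √(16) = 4.
  L[1][0] = (-12) / L[0][0] = -3.
Step 2: L[1][1] = √(4) = 2.

L[1][0] = -3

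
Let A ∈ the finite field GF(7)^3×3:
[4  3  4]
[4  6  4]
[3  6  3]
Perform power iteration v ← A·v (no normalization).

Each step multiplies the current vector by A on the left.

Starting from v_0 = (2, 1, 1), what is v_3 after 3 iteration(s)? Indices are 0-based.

v_3 = (2, 0, 6)

v_0 = (2, 1, 1).
v_1 = A·v_0 = (1, 4, 1).
v_2 = A·v_1 = (6, 4, 2).
v_3 = A·v_2 = (2, 0, 6).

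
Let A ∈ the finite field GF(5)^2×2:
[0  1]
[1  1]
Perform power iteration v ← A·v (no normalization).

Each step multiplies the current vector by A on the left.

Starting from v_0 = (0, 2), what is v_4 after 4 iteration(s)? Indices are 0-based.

v_0 = (0, 2).
v_1 = A·v_0 = (2, 2).
v_2 = A·v_1 = (2, 4).
v_3 = A·v_2 = (4, 1).
v_4 = A·v_3 = (1, 0).

v_4 = (1, 0)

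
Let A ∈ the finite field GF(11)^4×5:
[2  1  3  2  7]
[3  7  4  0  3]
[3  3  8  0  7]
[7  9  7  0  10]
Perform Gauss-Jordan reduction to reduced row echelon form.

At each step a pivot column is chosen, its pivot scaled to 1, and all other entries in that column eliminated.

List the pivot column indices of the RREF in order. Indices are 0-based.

step 1: normalize row 0 (÷2) = (1, 6, 7, 1, 9)
  row 1: subtract 3×row0 = (0, 0, 5, 8, 9)
  row 2: subtract 3×row0 = (0, 7, 9, 8, 2)
  row 3: subtract 7×row0 = (0, 0, 2, 4, 2)
step 2: exchange rows 1,2
step 2: normalize row 1 (÷7) = (0, 1, 6, 9, 5)
  row 0: subtract 6×row1 = (1, 0, 4, 2, 1)
step 3: normalize row 2 (÷5) = (0, 0, 1, 6, 4)
  row 0: subtract 4×row2 = (1, 0, 0, 0, 7)
  row 1: subtract 6×row2 = (0, 1, 0, 6, 3)
  row 3: subtract 2×row2 = (0, 0, 0, 3, 5)
step 4: normalize row 3 (÷3) = (0, 0, 0, 1, 9)
  row 1: subtract 6×row3 = (0, 1, 0, 0, 4)
  row 2: subtract 6×row3 = (0, 0, 1, 0, 5)

pivot columns: 0, 1, 2, 3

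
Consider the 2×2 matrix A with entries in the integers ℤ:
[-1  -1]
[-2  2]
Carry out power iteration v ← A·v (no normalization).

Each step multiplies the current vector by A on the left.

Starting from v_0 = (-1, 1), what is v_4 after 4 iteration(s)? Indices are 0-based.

v_4 = (-20, 56)

v_0 = (-1, 1).
v_1 = A·v_0 = (0, 4).
v_2 = A·v_1 = (-4, 8).
v_3 = A·v_2 = (-4, 24).
v_4 = A·v_3 = (-20, 56).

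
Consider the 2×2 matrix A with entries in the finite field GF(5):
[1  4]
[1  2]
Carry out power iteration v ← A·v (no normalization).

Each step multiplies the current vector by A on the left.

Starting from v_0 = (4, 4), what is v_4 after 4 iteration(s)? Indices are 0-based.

v_0 = (4, 4).
v_1 = A·v_0 = (0, 2).
v_2 = A·v_1 = (3, 4).
v_3 = A·v_2 = (4, 1).
v_4 = A·v_3 = (3, 1).

v_4 = (3, 1)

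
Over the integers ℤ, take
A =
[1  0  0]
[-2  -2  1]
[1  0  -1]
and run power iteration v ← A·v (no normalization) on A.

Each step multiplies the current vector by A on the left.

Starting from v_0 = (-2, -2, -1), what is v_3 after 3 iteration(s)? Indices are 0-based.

v_3 = (-2, 25, -1)

v_0 = (-2, -2, -1).
v_1 = A·v_0 = (-2, 7, -1).
v_2 = A·v_1 = (-2, -11, -1).
v_3 = A·v_2 = (-2, 25, -1).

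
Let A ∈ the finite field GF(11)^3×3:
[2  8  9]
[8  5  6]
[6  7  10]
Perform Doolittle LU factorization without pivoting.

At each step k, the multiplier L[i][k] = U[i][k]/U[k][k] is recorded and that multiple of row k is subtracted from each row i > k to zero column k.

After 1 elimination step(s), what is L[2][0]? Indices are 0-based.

Step 1: pivot at (0,0) is 2.
  row1 ← row1 − (4)·row0  ⇒  L[1][0]=4, U row1=(0, 6, 3)
  row2 ← row2 − (3)·row0  ⇒  L[2][0]=3, U row2=(0, 5, 5)

L[2][0] = 3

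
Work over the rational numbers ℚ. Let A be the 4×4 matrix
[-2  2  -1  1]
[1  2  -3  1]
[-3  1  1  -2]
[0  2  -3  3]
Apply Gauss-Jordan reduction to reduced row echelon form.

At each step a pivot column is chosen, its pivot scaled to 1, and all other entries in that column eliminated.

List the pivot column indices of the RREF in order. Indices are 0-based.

step 1: normalize row 0 (÷-2) = (1, -1, 1/2, -1/2)
  row 1: subtract 1×row0 = (0, 3, -7/2, 3/2)
  row 2: subtract -3×row0 = (0, -2, 5/2, -7/2)
step 2: normalize row 1 (÷3) = (0, 1, -7/6, 1/2)
  row 0: subtract -1×row1 = (1, 0, -2/3, 0)
  row 2: subtract -2×row1 = (0, 0, 1/6, -5/2)
  row 3: subtract 2×row1 = (0, 0, -2/3, 2)
step 3: normalize row 2 (÷1/6) = (0, 0, 1, -15)
  row 0: subtract -2/3×row2 = (1, 0, 0, -10)
  row 1: subtract -7/6×row2 = (0, 1, 0, -17)
  row 3: subtract -2/3×row2 = (0, 0, 0, -8)
step 4: normalize row 3 (÷-8) = (0, 0, 0, 1)
  row 0: subtract -10×row3 = (1, 0, 0, 0)
  row 1: subtract -17×row3 = (0, 1, 0, 0)
  row 2: subtract -15×row3 = (0, 0, 1, 0)

pivot columns: 0, 1, 2, 3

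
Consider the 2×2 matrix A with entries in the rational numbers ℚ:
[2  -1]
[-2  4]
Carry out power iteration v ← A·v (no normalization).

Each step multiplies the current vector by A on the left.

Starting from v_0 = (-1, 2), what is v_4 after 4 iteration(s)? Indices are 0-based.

v_4 = (-396, 1080)

v_0 = (-1, 2).
v_1 = A·v_0 = (-4, 10).
v_2 = A·v_1 = (-18, 48).
v_3 = A·v_2 = (-84, 228).
v_4 = A·v_3 = (-396, 1080).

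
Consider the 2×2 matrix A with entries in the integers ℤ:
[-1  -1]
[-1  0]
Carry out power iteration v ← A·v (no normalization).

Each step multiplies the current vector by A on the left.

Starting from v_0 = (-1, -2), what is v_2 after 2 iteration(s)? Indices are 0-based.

v_0 = (-1, -2).
v_1 = A·v_0 = (3, 1).
v_2 = A·v_1 = (-4, -3).

v_2 = (-4, -3)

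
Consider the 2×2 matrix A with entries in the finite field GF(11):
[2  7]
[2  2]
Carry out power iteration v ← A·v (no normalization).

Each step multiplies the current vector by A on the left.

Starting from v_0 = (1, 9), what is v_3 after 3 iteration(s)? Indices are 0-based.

v_0 = (1, 9).
v_1 = A·v_0 = (10, 9).
v_2 = A·v_1 = (6, 5).
v_3 = A·v_2 = (3, 0).

v_3 = (3, 0)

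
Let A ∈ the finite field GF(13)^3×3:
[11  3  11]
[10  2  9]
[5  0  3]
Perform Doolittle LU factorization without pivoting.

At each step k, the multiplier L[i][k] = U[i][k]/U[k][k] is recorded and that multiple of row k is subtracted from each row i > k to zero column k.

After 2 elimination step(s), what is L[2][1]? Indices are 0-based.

k=0: U[0][0]=11
  eliminate (1,0): mult=8, new row 1: (0, 4, 12); set L[1][0]=8
  eliminate (2,0): mult=4, new row 2: (0, 1, 11); set L[2][0]=4
k=1: U[1][1]=4
  eliminate (2,1): mult=10, new row 2: (0, 0, 8); set L[2][1]=10

L[2][1] = 10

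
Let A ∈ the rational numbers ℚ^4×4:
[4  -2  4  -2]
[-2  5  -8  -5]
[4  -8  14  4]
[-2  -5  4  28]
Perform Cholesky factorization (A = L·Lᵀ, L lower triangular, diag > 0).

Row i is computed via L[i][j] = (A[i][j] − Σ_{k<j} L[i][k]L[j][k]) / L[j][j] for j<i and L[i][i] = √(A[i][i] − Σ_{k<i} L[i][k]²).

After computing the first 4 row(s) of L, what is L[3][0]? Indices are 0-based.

Step 1: L[0][0] = √(4) = 2.
  L[1][0] = (-2) / L[0][0] = -1.
Step 2: L[1][1] = √(4) = 2.
  L[2][0] = (4) / L[0][0] = 2.
  L[2][1] = (-6) / L[1][1] = -3.
Step 3: L[2][2] = √(1) = 1.
  L[3][0] = (-2) / L[0][0] = -1.
  L[3][1] = (-6) / L[1][1] = -3.
  L[3][2] = (-3) / L[2][2] = -3.
Step 4: L[3][3] = √(9) = 3.

L[3][0] = -1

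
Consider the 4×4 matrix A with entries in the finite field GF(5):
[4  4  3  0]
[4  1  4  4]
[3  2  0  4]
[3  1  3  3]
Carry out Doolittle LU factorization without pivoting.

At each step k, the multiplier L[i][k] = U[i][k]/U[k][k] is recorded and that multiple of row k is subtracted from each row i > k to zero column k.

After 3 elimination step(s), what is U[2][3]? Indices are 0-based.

k=0: U[0][0]=4
  eliminate (1,0): mult=1, new row 1: (0, 2, 1, 4); set L[1][0]=1
  eliminate (2,0): mult=2, new row 2: (0, 4, 4, 4); set L[2][0]=2
  eliminate (3,0): mult=2, new row 3: (0, 3, 2, 3); set L[3][0]=2
k=1: U[1][1]=2
  eliminate (2,1): mult=2, new row 2: (0, 0, 2, 1); set L[2][1]=2
  eliminate (3,1): mult=4, new row 3: (0, 0, 3, 2); set L[3][1]=4
k=2: U[2][2]=2
  eliminate (3,2): mult=4, new row 3: (0, 0, 0, 3); set L[3][2]=4

U[2][3] = 1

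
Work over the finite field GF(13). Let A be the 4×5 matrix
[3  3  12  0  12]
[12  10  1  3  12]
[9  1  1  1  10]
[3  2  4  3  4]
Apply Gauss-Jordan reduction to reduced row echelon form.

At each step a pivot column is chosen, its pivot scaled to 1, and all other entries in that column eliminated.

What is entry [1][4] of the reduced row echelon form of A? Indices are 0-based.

[1] R0 /= 3  ⇒  (1, 1, 4, 0, 4)
     R1 -= 12·R0  ⇒  (0, 11, 5, 3, 3)
     R2 -= 9·R0  ⇒  (0, 5, 4, 1, 0)
     R3 -= 3·R0  ⇒  (0, 12, 5, 3, 5)
[2] R1 /= 11  ⇒  (0, 1, 4, 5, 5)
     R0 -= 1·R1  ⇒  (1, 0, 0, 8, 12)
     R2 -= 5·R1  ⇒  (0, 0, 10, 2, 1)
     R3 -= 12·R1  ⇒  (0, 0, 9, 8, 10)
[3] R2 /= 10  ⇒  (0, 0, 1, 8, 4)
     R1 -= 4·R2  ⇒  (0, 1, 0, 12, 2)
     R3 -= 9·R2  ⇒  (0, 0, 0, 1, 0)
[4] R3 /= 1  ⇒  (0, 0, 0, 1, 0)
     R0 -= 8·R3  ⇒  (1, 0, 0, 0, 12)
     R1 -= 12·R3  ⇒  (0, 1, 0, 0, 2)
     R2 -= 8·R3  ⇒  (0, 0, 1, 0, 4)

M[1][4] = 2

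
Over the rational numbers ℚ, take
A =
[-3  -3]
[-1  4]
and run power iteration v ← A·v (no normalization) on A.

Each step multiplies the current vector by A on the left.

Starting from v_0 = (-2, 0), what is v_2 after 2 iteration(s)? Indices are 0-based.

v_2 = (-24, 2)

v_0 = (-2, 0).
v_1 = A·v_0 = (6, 2).
v_2 = A·v_1 = (-24, 2).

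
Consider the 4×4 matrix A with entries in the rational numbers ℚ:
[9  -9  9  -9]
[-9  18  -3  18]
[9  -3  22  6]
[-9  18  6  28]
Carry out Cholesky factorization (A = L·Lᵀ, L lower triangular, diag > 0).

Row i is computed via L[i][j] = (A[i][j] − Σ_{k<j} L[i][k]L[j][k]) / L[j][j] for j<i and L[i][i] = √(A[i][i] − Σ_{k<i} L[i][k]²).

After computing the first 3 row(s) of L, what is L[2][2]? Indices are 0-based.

Step 1: L[0][0] = √(9) = 3.
  L[1][0] = (-9) / L[0][0] = -3.
Step 2: L[1][1] = √(9) = 3.
  L[2][0] = (9) / L[0][0] = 3.
  L[2][1] = (6) / L[1][1] = 2.
Step 3: L[2][2] = √(9) = 3.

L[2][2] = 3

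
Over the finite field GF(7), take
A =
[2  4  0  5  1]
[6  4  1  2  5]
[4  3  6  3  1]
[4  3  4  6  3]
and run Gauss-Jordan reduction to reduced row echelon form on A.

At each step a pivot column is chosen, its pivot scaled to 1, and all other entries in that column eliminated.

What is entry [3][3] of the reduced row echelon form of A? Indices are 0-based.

M[3][3] = 0

step 1: normalize row 0 (÷2) = (1, 2, 0, 6, 4)
  row 1: subtract 6×row0 = (0, 6, 1, 1, 2)
  row 2: subtract 4×row0 = (0, 2, 6, 0, 6)
  row 3: subtract 4×row0 = (0, 2, 4, 3, 1)
step 2: normalize row 1 (÷6) = (0, 1, 6, 6, 5)
  row 0: subtract 2×row1 = (1, 0, 2, 1, 1)
  row 2: subtract 2×row1 = (0, 0, 1, 2, 3)
  row 3: subtract 2×row1 = (0, 0, 6, 5, 5)
step 3: normalize row 2 (÷1) = (0, 0, 1, 2, 3)
  row 0: subtract 2×row2 = (1, 0, 0, 4, 2)
  row 1: subtract 6×row2 = (0, 1, 0, 1, 1)
  row 3: subtract 6×row2 = (0, 0, 0, 0, 1)
skip col 3 (zero from row 3)
step 4: normalize row 3 (÷1) = (0, 0, 0, 0, 1)
  row 0: subtract 2×row3 = (1, 0, 0, 4, 0)
  row 1: subtract 1×row3 = (0, 1, 0, 1, 0)
  row 2: subtract 3×row3 = (0, 0, 1, 2, 0)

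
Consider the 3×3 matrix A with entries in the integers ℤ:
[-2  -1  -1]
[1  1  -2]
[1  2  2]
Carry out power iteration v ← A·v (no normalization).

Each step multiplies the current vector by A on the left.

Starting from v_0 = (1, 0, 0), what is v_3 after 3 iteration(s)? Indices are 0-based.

v_3 = (-3, -5, 0)

v_0 = (1, 0, 0).
v_1 = A·v_0 = (-2, 1, 1).
v_2 = A·v_1 = (2, -3, 2).
v_3 = A·v_2 = (-3, -5, 0).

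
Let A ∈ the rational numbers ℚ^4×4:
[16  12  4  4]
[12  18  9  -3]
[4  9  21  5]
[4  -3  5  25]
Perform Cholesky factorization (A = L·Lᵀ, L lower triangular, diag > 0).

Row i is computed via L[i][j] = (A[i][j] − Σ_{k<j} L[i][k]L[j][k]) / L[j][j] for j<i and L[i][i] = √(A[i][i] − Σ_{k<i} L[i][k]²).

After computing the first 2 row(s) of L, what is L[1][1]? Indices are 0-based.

Step 1: L[0][0] = √(16) = 4.
  L[1][0] = (12) / L[0][0] = 3.
Step 2: L[1][1] = √(9) = 3.

L[1][1] = 3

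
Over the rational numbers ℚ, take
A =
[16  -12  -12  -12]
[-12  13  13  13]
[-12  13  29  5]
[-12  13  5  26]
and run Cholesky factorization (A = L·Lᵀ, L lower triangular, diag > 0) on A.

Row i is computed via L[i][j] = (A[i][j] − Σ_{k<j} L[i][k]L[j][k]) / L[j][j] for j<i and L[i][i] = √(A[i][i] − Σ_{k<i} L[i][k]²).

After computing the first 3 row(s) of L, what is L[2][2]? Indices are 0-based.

Step 1: L[0][0] = √(16) = 4.
  L[1][0] = (-12) / L[0][0] = -3.
Step 2: L[1][1] = √(4) = 2.
  L[2][0] = (-12) / L[0][0] = -3.
  L[2][1] = (4) / L[1][1] = 2.
Step 3: L[2][2] = √(16) = 4.

L[2][2] = 4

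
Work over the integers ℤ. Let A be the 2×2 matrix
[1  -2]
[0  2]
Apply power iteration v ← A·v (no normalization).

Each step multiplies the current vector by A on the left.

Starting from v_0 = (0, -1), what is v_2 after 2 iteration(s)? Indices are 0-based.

v_2 = (6, -4)

v_0 = (0, -1).
v_1 = A·v_0 = (2, -2).
v_2 = A·v_1 = (6, -4).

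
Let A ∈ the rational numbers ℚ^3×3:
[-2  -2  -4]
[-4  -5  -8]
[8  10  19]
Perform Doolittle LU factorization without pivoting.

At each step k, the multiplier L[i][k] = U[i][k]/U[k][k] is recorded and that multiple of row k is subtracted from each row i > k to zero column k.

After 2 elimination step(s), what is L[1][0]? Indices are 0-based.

L[1][0] = 2

Step 1: pivot at (0,0) is -2.
  row1 ← row1 − (2)·row0  ⇒  L[1][0]=2, U row1=(0, -1, 0)
  row2 ← row2 − (-4)·row0  ⇒  L[2][0]=-4, U row2=(0, 2, 3)
Step 2: pivot at (1,1) is -1.
  row2 ← row2 − (-2)·row1  ⇒  L[2][1]=-2, U row2=(0, 0, 3)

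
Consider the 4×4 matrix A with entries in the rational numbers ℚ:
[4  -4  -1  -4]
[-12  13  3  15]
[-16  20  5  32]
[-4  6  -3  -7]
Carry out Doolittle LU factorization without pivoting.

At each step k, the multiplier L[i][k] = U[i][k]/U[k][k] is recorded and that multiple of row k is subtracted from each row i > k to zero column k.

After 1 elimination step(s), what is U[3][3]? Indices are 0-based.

[col 0] pivot 4
  R1 -= -3*R0 → (0, 1, 0, 3)  (L[1][0] := -3)
  R2 -= -4*R0 → (0, 4, 1, 16)  (L[2][0] := -4)
  R3 -= -1*R0 → (0, 2, -4, -11)  (L[3][0] := -1)

U[3][3] = -11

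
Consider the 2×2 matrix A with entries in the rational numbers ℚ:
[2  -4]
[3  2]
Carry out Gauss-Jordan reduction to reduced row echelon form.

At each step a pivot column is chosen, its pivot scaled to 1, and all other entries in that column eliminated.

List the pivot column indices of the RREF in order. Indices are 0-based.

pivot(0,0)=2: scale R0 → (1, -2)
  clear (1,0): R1 −= (3)R0 → (0, 8)
pivot(1,1)=8: scale R1 → (0, 1)
  clear (0,1): R0 −= (-2)R1 → (1, 0)

pivot columns: 0, 1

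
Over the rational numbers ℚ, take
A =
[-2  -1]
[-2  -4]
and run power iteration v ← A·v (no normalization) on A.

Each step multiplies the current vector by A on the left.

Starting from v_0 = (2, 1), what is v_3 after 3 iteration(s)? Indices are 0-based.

v_0 = (2, 1).
v_1 = A·v_0 = (-5, -8).
v_2 = A·v_1 = (18, 42).
v_3 = A·v_2 = (-78, -204).

v_3 = (-78, -204)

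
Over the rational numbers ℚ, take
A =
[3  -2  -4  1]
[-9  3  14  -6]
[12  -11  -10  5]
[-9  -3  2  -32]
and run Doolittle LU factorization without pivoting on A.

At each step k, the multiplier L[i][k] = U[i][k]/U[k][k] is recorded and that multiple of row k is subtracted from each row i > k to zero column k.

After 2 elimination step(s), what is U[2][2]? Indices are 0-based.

k=0: U[0][0]=3
  eliminate (1,0): mult=-3, new row 1: (0, -3, 2, -3); set L[1][0]=-3
  eliminate (2,0): mult=4, new row 2: (0, -3, 6, 1); set L[2][0]=4
  eliminate (3,0): mult=-3, new row 3: (0, -9, -10, -29); set L[3][0]=-3
k=1: U[1][1]=-3
  eliminate (2,1): mult=1, new row 2: (0, 0, 4, 4); set L[2][1]=1
  eliminate (3,1): mult=3, new row 3: (0, 0, -16, -20); set L[3][1]=3

U[2][2] = 4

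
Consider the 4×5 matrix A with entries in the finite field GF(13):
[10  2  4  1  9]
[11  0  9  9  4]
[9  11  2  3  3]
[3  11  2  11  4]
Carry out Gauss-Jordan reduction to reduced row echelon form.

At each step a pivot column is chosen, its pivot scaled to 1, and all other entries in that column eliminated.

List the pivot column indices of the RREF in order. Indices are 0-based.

pivot columns: 0, 1, 2, 3

pivot(0,0)=10: scale R0 → (1, 8, 3, 4, 10)
  clear (1,0): R1 −= (11)R0 → (0, 3, 2, 4, 11)
  clear (2,0): R2 −= (9)R0 → (0, 4, 1, 6, 4)
  clear (3,0): R3 −= (3)R0 → (0, 0, 6, 12, 0)
pivot(1,1)=3: scale R1 → (0, 1, 5, 10, 8)
  clear (0,1): R0 −= (8)R1 → (1, 0, 2, 2, 11)
  clear (2,1): R2 −= (4)R1 → (0, 0, 7, 5, 11)
pivot(2,2)=7: scale R2 → (0, 0, 1, 10, 9)
  clear (0,2): R0 −= (2)R2 → (1, 0, 0, 8, 6)
  clear (1,2): R1 −= (5)R2 → (0, 1, 0, 12, 2)
  clear (3,2): R3 −= (6)R2 → (0, 0, 0, 4, 11)
pivot(3,3)=4: scale R3 → (0, 0, 0, 1, 6)
  clear (0,3): R0 −= (8)R3 → (1, 0, 0, 0, 10)
  clear (1,3): R1 −= (12)R3 → (0, 1, 0, 0, 8)
  clear (2,3): R2 −= (10)R3 → (0, 0, 1, 0, 1)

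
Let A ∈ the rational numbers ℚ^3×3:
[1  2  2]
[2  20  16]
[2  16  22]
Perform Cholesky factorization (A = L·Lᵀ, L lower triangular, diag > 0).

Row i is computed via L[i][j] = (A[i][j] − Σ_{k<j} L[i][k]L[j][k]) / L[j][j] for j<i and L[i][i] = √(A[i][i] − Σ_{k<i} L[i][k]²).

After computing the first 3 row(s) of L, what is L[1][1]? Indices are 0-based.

L[1][1] = 4

Step 1: L[0][0] = √(1) = 1.
  L[1][0] = (2) / L[0][0] = 2.
Step 2: L[1][1] = √(16) = 4.
  L[2][0] = (2) / L[0][0] = 2.
  L[2][1] = (12) / L[1][1] = 3.
Step 3: L[2][2] = √(9) = 3.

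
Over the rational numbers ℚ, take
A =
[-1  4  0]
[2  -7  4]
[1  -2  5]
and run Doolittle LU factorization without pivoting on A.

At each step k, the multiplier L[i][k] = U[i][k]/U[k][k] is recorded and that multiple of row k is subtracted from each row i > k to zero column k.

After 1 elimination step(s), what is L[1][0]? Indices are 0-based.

Step 1: pivot at (0,0) is -1.
  row1 ← row1 − (-2)·row0  ⇒  L[1][0]=-2, U row1=(0, 1, 4)
  row2 ← row2 − (-1)·row0  ⇒  L[2][0]=-1, U row2=(0, 2, 5)

L[1][0] = -2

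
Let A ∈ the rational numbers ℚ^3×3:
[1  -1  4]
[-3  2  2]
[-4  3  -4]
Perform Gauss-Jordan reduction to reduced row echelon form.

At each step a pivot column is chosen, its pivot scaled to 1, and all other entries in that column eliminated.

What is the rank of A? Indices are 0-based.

[1] R0 /= 1  ⇒  (1, -1, 4)
     R1 -= -3·R0  ⇒  (0, -1, 14)
     R2 -= -4·R0  ⇒  (0, -1, 12)
[2] R1 /= -1  ⇒  (0, 1, -14)
     R0 -= -1·R1  ⇒  (1, 0, -10)
     R2 -= -1·R1  ⇒  (0, 0, -2)
[3] R2 /= -2  ⇒  (0, 0, 1)
     R0 -= -10·R2  ⇒  (1, 0, 0)
     R1 -= -14·R2  ⇒  (0, 1, 0)

rank = 3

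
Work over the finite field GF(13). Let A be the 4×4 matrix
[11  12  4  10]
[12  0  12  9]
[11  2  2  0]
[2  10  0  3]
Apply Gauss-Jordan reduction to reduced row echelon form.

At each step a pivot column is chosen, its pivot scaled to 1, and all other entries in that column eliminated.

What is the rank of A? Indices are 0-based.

rank = 4

step 1: normalize row 0 (÷11) = (1, 7, 11, 8)
  row 1: subtract 12×row0 = (0, 7, 10, 4)
  row 2: subtract 11×row0 = (0, 3, 11, 3)
  row 3: subtract 2×row0 = (0, 9, 4, 0)
step 2: normalize row 1 (÷7) = (0, 1, 7, 8)
  row 0: subtract 7×row1 = (1, 0, 1, 4)
  row 2: subtract 3×row1 = (0, 0, 3, 5)
  row 3: subtract 9×row1 = (0, 0, 6, 6)
step 3: normalize row 2 (÷3) = (0, 0, 1, 6)
  row 0: subtract 1×row2 = (1, 0, 0, 11)
  row 1: subtract 7×row2 = (0, 1, 0, 5)
  row 3: subtract 6×row2 = (0, 0, 0, 9)
step 4: normalize row 3 (÷9) = (0, 0, 0, 1)
  row 0: subtract 11×row3 = (1, 0, 0, 0)
  row 1: subtract 5×row3 = (0, 1, 0, 0)
  row 2: subtract 6×row3 = (0, 0, 1, 0)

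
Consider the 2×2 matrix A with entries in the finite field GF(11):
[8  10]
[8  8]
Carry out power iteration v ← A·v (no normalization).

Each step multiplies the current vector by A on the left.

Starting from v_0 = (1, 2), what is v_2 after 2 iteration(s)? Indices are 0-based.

v_2 = (2, 9)

v_0 = (1, 2).
v_1 = A·v_0 = (6, 2).
v_2 = A·v_1 = (2, 9).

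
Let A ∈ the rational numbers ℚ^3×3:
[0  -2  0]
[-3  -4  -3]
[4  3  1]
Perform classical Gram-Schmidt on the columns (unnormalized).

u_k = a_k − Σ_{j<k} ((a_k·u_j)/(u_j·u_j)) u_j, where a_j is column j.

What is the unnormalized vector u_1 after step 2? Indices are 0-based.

Step 1: u_0 = a_0 = (0, -3, 4).
Step 2: u_1 = a_1 − (24/25)·u_0 = (-2, -28/25, -21/25).

u_1 = (-2, -28/25, -21/25)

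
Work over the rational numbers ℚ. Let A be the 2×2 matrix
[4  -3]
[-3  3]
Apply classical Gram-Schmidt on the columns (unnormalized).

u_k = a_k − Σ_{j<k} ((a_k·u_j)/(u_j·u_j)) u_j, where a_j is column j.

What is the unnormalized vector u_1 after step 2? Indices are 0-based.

Step 1: u_0 = a_0 = (4, -3).
Step 2: u_1 = a_1 − (-21/25)·u_0 = (9/25, 12/25).

u_1 = (9/25, 12/25)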